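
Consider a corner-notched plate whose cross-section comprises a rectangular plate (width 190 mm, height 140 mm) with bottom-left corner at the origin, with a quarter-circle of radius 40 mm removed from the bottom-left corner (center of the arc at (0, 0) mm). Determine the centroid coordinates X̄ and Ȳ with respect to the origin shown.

X̄ = 98.87 mm, Ȳ = 72.63 mm

plate: A = 190 × 140 = 26600.00, centroid at (95.00, 70.00).
removed quarter-circle: A = −¼π·40² = -1256.64, centroid at (16.98, 16.98).
ΣA = 25343.36 mm², ΣAX̄ = 2505666.67 mm³, ΣAȲ = 1840666.67 mm³.
X̄ = 2505666.67/25343.36 = 98.87 mm; Ȳ = 1840666.67/25343.36 = 72.63 mm.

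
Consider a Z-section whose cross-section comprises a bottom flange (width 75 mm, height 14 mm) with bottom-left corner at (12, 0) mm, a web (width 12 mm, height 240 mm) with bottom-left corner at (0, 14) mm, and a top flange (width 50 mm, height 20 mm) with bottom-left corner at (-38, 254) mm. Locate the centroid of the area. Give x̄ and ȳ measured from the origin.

x̄ = 11.41 mm, ȳ = 133.32 mm

Part | A | x̄ᵢ | ȳᵢ | A·x̄ᵢ | A·ȳᵢ
bottom flange | 1050.00 | 49.50 | 7.00 | 51975.00 | 7350.00
web | 2880.00 | 6.00 | 134.00 | 17280.00 | 385920.00
top flange | 1000.00 | -13.00 | 264.00 | -13000.00 | 264000.00
Σ | 4930.00 |  |  | 56255.00 | 657270.00
x̄ = 56255.00 / 4930.00 = 11.41 mm
ȳ = 657270.00 / 4930.00 = 133.32 mm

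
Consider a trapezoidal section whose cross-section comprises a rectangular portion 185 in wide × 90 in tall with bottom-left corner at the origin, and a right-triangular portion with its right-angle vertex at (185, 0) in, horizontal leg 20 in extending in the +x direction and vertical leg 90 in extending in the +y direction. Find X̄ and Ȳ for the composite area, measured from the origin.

rectangular portion: A = 185 × 90 = 16650.00, centroid at (92.50, 45.00).
triangular portion: A = ½·20·90 = 900.00, centroid at (191.67, 30.00).
ΣA = 17550.00 in²
ΣAX̄ = (16650.00)(92.50) + (900.00)(191.67) = 1712625.00 in³
ΣAȲ = (16650.00)(45.00) + (900.00)(30.00) = 776250.00 in³
X̄ = 1712625.00 / 17550.00 = 97.59 in
Ȳ = 776250.00 / 17550.00 = 44.23 in

X̄ = 97.59 in, Ȳ = 44.23 in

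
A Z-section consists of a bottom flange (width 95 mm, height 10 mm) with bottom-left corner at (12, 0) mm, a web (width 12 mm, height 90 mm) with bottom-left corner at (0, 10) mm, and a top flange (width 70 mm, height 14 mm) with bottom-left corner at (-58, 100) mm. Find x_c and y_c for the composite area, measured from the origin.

bottom flange: A = 95 × 10 = 950.00, centroid at (59.50, 5.00).
web: A = 12 × 90 = 1080.00, centroid at (6.00, 55.00).
top flange: A = 70 × 14 = 980.00, centroid at (-23.00, 107.00).
ΣA = 3010.00 mm², ΣAx_c = 40465.00 mm³, ΣAy_c = 169010.00 mm³.
x_c = 40465.00/3010.00 = 13.44 mm; y_c = 169010.00/3010.00 = 56.15 mm.

x_c = 13.44 mm, y_c = 56.15 mm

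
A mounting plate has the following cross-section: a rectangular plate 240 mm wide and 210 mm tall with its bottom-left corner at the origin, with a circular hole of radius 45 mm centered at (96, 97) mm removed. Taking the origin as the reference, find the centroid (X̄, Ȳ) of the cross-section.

X̄ = 123.47 mm, Ȳ = 106.16 mm

Part | A | x̄ᵢ | ȳᵢ | A·x̄ᵢ | A·ȳᵢ
plate | 50400.00 | 120.00 | 105.00 | 6048000.00 | 5292000.00
hole | -6361.73 | 96.00 | 97.00 | -610725.61 | -617087.34
Σ | 44038.27 |  |  | 5437274.39 | 4674912.66
X̄ = 5437274.39 / 44038.27 = 123.47 mm
Ȳ = 4674912.66 / 44038.27 = 106.16 mm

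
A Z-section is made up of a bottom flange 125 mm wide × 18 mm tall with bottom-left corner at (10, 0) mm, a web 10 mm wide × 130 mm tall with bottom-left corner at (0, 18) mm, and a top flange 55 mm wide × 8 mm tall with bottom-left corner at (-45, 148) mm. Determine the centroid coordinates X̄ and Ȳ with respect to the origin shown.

X̄ = 40.58 mm, Ȳ = 48.88 mm

Part | A | x̄ᵢ | ȳᵢ | A·x̄ᵢ | A·ȳᵢ
bottom flange | 2250.00 | 72.50 | 9.00 | 163125.00 | 20250.00
web | 1300.00 | 5.00 | 83.00 | 6500.00 | 107900.00
top flange | 440.00 | -17.50 | 152.00 | -7700.00 | 66880.00
Σ | 3990.00 |  |  | 161925.00 | 195030.00
X̄ = 161925.00 / 3990.00 = 40.58 mm
Ȳ = 195030.00 / 3990.00 = 48.88 mm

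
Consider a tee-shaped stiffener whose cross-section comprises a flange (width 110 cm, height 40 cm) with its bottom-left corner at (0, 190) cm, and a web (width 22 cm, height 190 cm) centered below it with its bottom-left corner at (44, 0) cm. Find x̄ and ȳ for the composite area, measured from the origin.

x̄ = 55.00 cm, ȳ = 153.97 cm

web: A = 22 × 190 = 4180.00, centroid at (55.00, 95.00).
flange: A = 110 × 40 = 4400.00, centroid at (55.00, 210.00).
ΣA = 8580.00 cm²
ΣAx̄ = (4180.00)(55.00) + (4400.00)(55.00) = 471900.00 cm³
ΣAȳ = (4180.00)(95.00) + (4400.00)(210.00) = 1321100.00 cm³
x̄ = 471900.00 / 8580.00 = 55.00 cm
ȳ = 1321100.00 / 8580.00 = 153.97 cm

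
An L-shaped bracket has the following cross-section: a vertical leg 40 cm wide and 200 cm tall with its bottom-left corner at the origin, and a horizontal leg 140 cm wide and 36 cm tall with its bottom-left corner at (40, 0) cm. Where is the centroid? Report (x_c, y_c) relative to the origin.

x_c = 54.79 cm, y_c = 68.31 cm

vertical leg: A = 40 × 200 = 8000.00, centroid at (20.00, 100.00).
horizontal leg: A = 140 × 36 = 5040.00, centroid at (110.00, 18.00).
ΣA = 13040.00 cm²
ΣAx_c = (8000.00)(20.00) + (5040.00)(110.00) = 714400.00 cm³
ΣAy_c = (8000.00)(100.00) + (5040.00)(18.00) = 890720.00 cm³
x_c = 714400.00 / 13040.00 = 54.79 cm
y_c = 890720.00 / 13040.00 = 68.31 cm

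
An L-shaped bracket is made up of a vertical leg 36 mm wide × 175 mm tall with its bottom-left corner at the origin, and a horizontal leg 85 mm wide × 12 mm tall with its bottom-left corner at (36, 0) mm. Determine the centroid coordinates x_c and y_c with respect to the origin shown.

Part | A | x̄ᵢ | ȳᵢ | A·x̄ᵢ | A·ȳᵢ
vertical leg | 6300.00 | 18.00 | 87.50 | 113400.00 | 551250.00
horizontal leg | 1020.00 | 78.50 | 6.00 | 80070.00 | 6120.00
Σ | 7320.00 |  |  | 193470.00 | 557370.00
x_c = 193470.00 / 7320.00 = 26.43 mm
y_c = 557370.00 / 7320.00 = 76.14 mm

x_c = 26.43 mm, y_c = 76.14 mm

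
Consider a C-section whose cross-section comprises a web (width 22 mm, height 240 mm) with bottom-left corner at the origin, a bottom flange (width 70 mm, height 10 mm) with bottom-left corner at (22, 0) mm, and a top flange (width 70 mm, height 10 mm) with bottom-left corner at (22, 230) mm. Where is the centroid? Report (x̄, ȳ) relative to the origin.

web: A = 22 × 240 = 5280.00, centroid at (11.00, 120.00).
bottom flange: A = 70 × 10 = 700.00, centroid at (57.00, 5.00).
top flange: A = 70 × 10 = 700.00, centroid at (57.00, 235.00).
ΣA = 6680.00 mm², ΣAx̄ = 137880.00 mm³, ΣAȳ = 801600.00 mm³.
x̄ = 137880.00/6680.00 = 20.64 mm; ȳ = 801600.00/6680.00 = 120.00 mm.

x̄ = 20.64 mm, ȳ = 120.00 mm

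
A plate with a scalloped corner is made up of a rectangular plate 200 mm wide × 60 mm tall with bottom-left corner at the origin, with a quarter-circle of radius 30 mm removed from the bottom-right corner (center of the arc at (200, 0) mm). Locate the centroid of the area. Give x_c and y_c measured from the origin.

Part | A | x̄ᵢ | ȳᵢ | A·x̄ᵢ | A·ȳᵢ
plate | 12000.00 | 100.00 | 30.00 | 1200000.00 | 360000.00
removed quarter-circle | -706.86 | 187.27 | 12.73 | -132371.67 | -9000.00
Σ | 11293.14 |  |  | 1067628.33 | 351000.00
x_c = 1067628.33 / 11293.14 = 94.54 mm
y_c = 351000.00 / 11293.14 = 31.08 mm

x_c = 94.54 mm, y_c = 31.08 mm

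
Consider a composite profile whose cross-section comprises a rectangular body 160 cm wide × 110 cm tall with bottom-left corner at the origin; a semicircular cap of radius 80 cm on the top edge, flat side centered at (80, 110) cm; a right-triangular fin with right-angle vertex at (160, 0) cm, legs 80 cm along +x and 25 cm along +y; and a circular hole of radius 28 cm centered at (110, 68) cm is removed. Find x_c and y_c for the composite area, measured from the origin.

rectangular body: A = 160 × 110 = 17600.00, centroid at (80.00, 55.00).
semicircular top: A = ½π·80² = 10053.10, centroid at (80.00, 143.95).
triangular fin: A = ½·80·25 = 1000.00, centroid at (186.67, 8.33).
hole: A = −π·28² = -2463.01, centroid at (110.00, 68.00).
ΣA = 26190.09 cm²
ΣAx_c = (17600.00)(80.00) + (10053.10)(80.00) + (1000.00)(186.67) + (-2463.01)(110.00) = 2127983.44 cm³
ΣAy_c = (17600.00)(55.00) + (10053.10)(143.95) + (1000.00)(8.33) + (-2463.01)(68.00) = 2256022.69 cm³
x_c = 2127983.44 / 26190.09 = 81.25 cm
y_c = 2256022.69 / 26190.09 = 86.14 cm

x_c = 81.25 cm, y_c = 86.14 cm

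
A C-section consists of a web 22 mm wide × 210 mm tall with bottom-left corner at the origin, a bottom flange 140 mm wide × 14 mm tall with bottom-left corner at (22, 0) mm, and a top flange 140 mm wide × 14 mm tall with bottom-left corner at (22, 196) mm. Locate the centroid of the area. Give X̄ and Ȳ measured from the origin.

web: A = 22 × 210 = 4620.00, centroid at (11.00, 105.00).
bottom flange: A = 140 × 14 = 1960.00, centroid at (92.00, 7.00).
top flange: A = 140 × 14 = 1960.00, centroid at (92.00, 203.00).
ΣA = 8540.00 mm²
ΣAX̄ = (4620.00)(11.00) + (1960.00)(92.00) + (1960.00)(92.00) = 411460.00 mm³
ΣAȲ = (4620.00)(105.00) + (1960.00)(7.00) + (1960.00)(203.00) = 896700.00 mm³
X̄ = 411460.00 / 8540.00 = 48.18 mm
Ȳ = 896700.00 / 8540.00 = 105.00 mm

X̄ = 48.18 mm, Ȳ = 105.00 mm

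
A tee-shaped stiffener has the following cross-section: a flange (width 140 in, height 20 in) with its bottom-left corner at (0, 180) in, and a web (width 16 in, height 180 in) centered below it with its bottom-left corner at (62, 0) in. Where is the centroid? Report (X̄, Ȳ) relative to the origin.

X̄ = 70.00 in, Ȳ = 139.30 in

web: A = 16 × 180 = 2880.00, centroid at (70.00, 90.00).
flange: A = 140 × 20 = 2800.00, centroid at (70.00, 190.00).
ΣA = 5680.00 in²
ΣAX̄ = (2880.00)(70.00) + (2800.00)(70.00) = 397600.00 in³
ΣAȲ = (2880.00)(90.00) + (2800.00)(190.00) = 791200.00 in³
X̄ = 397600.00 / 5680.00 = 70.00 in
Ȳ = 791200.00 / 5680.00 = 139.30 in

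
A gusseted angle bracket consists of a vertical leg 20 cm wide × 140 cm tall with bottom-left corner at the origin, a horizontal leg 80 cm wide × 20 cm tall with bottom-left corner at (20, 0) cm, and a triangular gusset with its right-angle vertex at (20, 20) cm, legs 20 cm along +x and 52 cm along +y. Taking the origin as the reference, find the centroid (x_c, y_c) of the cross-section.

vertical leg: A = 20 × 140 = 2800.00, centroid at (10.00, 70.00).
horizontal leg: A = 80 × 20 = 1600.00, centroid at (60.00, 10.00).
gusset: A = ½·20·52 = 520.00, centroid at (26.67, 37.33).
ΣA = 4920.00 cm²
ΣAx_c = (2800.00)(10.00) + (1600.00)(60.00) + (520.00)(26.67) = 137866.67 cm³
ΣAy_c = (2800.00)(70.00) + (1600.00)(10.00) + (520.00)(37.33) = 231413.33 cm³
x_c = 137866.67 / 4920.00 = 28.02 cm
y_c = 231413.33 / 4920.00 = 47.04 cm

x_c = 28.02 cm, y_c = 47.04 cm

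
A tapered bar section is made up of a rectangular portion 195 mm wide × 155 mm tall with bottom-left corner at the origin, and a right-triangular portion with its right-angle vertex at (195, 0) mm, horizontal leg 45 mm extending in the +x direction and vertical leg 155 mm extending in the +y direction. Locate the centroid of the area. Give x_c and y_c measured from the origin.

x_c = 109.14 mm, y_c = 74.83 mm

rectangular portion: A = 195 × 155 = 30225.00, centroid at (97.50, 77.50).
triangular portion: A = ½·45·155 = 3487.50, centroid at (210.00, 51.67).
ΣA = 33712.50 mm²
ΣAx_c = (30225.00)(97.50) + (3487.50)(210.00) = 3679312.50 mm³
ΣAy_c = (30225.00)(77.50) + (3487.50)(51.67) = 2522625.00 mm³
x_c = 3679312.50 / 33712.50 = 109.14 mm
y_c = 2522625.00 / 33712.50 = 74.83 mm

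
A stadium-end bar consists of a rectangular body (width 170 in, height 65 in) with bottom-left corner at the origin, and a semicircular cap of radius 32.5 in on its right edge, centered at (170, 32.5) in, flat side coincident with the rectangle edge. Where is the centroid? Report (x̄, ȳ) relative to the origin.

rectangular body: A = 170 × 65 = 11050.00, centroid at (85.00, 32.50).
semicircular end: A = ½π·32.5² = 1659.15, centroid at (183.79, 32.50).
ΣA = 12709.15 in², ΣAx̄ = 1244191.53 in³, ΣAȳ = 413047.49 in³.
x̄ = 1244191.53/12709.15 = 97.90 in; ȳ = 413047.49/12709.15 = 32.50 in.

x̄ = 97.90 in, ȳ = 32.50 in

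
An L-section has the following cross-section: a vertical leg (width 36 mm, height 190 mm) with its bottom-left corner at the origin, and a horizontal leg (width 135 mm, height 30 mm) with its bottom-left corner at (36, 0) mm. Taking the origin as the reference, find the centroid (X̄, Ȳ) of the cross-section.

Part | A | x̄ᵢ | ȳᵢ | A·x̄ᵢ | A·ȳᵢ
vertical leg | 6840.00 | 18.00 | 95.00 | 123120.00 | 649800.00
horizontal leg | 4050.00 | 103.50 | 15.00 | 419175.00 | 60750.00
Σ | 10890.00 |  |  | 542295.00 | 710550.00
X̄ = 542295.00 / 10890.00 = 49.80 mm
Ȳ = 710550.00 / 10890.00 = 65.25 mm

X̄ = 49.80 mm, Ȳ = 65.25 mm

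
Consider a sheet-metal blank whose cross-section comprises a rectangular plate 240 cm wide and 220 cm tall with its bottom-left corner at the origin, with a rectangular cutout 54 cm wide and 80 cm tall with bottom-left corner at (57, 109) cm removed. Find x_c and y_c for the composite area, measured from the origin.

Part | A | x̄ᵢ | ȳᵢ | A·x̄ᵢ | A·ȳᵢ
plate | 52800.00 | 120.00 | 110.00 | 6336000.00 | 5808000.00
hole | -4320.00 | 84.00 | 149.00 | -362880.00 | -643680.00
Σ | 48480.00 |  |  | 5973120.00 | 5164320.00
x_c = 5973120.00 / 48480.00 = 123.21 cm
y_c = 5164320.00 / 48480.00 = 106.52 cm

x_c = 123.21 cm, y_c = 106.52 cm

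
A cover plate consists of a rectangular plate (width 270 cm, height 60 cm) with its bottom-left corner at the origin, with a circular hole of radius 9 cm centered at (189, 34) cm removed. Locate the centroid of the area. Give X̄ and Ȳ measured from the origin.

plate: A = 270 × 60 = 16200.00, centroid at (135.00, 30.00).
hole: A = −π·9² = -254.47, centroid at (189.00, 34.00).
ΣA = 15945.53 cm², ΣAX̄ = 2138905.36 cm³, ΣAȲ = 477348.05 cm³.
X̄ = 2138905.36/15945.53 = 134.14 cm; Ȳ = 477348.05/15945.53 = 29.94 cm.

X̄ = 134.14 cm, Ȳ = 29.94 cm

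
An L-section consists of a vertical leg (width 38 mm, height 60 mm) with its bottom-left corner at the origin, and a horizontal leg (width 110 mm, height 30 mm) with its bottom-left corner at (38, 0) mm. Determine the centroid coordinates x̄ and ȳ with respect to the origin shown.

x̄ = 62.76 mm, ȳ = 21.13 mm

vertical leg: A = 38 × 60 = 2280.00, centroid at (19.00, 30.00).
horizontal leg: A = 110 × 30 = 3300.00, centroid at (93.00, 15.00).
ΣA = 5580.00 mm²
ΣAx̄ = (2280.00)(19.00) + (3300.00)(93.00) = 350220.00 mm³
ΣAȳ = (2280.00)(30.00) + (3300.00)(15.00) = 117900.00 mm³
x̄ = 350220.00 / 5580.00 = 62.76 mm
ȳ = 117900.00 / 5580.00 = 21.13 mm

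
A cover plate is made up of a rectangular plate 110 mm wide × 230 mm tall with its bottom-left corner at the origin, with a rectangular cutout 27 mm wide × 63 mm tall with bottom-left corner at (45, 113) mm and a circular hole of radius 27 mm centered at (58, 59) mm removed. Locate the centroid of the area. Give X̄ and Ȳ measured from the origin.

plate: A = 110 × 230 = 25300.00, centroid at (55.00, 115.00).
hole 1: A = −(27 × 63) = -1701.00, centroid at (58.50, 144.50).
hole 2: A = −π·27² = -2290.22, centroid at (58.00, 59.00).
ΣA = 21308.78 mm²
ΣAX̄ = (25300.00)(55.00) + (-1701.00)(58.50) + (-2290.22)(58.00) = 1159158.68 mm³
ΣAȲ = (25300.00)(115.00) + (-1701.00)(144.50) + (-2290.22)(59.00) = 2528582.46 mm³
X̄ = 1159158.68 / 21308.78 = 54.40 mm
Ȳ = 2528582.46 / 21308.78 = 118.66 mm

X̄ = 54.40 mm, Ȳ = 118.66 mm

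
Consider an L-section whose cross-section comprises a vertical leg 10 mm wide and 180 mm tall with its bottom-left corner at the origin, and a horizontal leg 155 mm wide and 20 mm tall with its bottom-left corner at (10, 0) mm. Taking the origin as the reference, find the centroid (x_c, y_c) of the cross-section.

x_c = 57.19 mm, y_c = 39.39 mm

vertical leg: A = 10 × 180 = 1800.00, centroid at (5.00, 90.00).
horizontal leg: A = 155 × 20 = 3100.00, centroid at (87.50, 10.00).
ΣA = 4900.00 mm², ΣAx_c = 280250.00 mm³, ΣAy_c = 193000.00 mm³.
x_c = 280250.00/4900.00 = 57.19 mm; y_c = 193000.00/4900.00 = 39.39 mm.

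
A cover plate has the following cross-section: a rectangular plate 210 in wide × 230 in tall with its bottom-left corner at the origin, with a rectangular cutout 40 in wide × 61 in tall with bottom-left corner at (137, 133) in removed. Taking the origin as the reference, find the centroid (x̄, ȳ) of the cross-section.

x̄ = 102.23 in, ȳ = 112.42 in

plate: A = 210 × 230 = 48300.00, centroid at (105.00, 115.00).
hole: A = −(40 × 61) = -2440.00, centroid at (157.00, 163.50).
ΣA = 45860.00 in², ΣAx̄ = 4688420.00 in³, ΣAȳ = 5155560.00 in³.
x̄ = 4688420.00/45860.00 = 102.23 in; ȳ = 5155560.00/45860.00 = 112.42 in.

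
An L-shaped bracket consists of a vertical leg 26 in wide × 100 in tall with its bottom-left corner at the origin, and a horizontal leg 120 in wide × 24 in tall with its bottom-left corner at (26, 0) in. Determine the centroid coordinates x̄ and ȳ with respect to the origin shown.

Part | A | x̄ᵢ | ȳᵢ | A·x̄ᵢ | A·ȳᵢ
vertical leg | 2600.00 | 13.00 | 50.00 | 33800.00 | 130000.00
horizontal leg | 2880.00 | 86.00 | 12.00 | 247680.00 | 34560.00
Σ | 5480.00 |  |  | 281480.00 | 164560.00
x̄ = 281480.00 / 5480.00 = 51.36 in
ȳ = 164560.00 / 5480.00 = 30.03 in

x̄ = 51.36 in, ȳ = 30.03 in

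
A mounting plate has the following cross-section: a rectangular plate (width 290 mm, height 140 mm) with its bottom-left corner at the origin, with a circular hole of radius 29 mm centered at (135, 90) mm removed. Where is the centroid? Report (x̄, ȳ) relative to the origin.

x̄ = 145.70 mm, ȳ = 68.61 mm

plate: A = 290 × 140 = 40600.00, centroid at (145.00, 70.00).
hole: A = −π·29² = -2642.08, centroid at (135.00, 90.00).
ΣA = 37957.92 mm²
ΣAx̄ = (40600.00)(145.00) + (-2642.08)(135.00) = 5530319.28 mm³
ΣAȳ = (40600.00)(70.00) + (-2642.08)(90.00) = 2604212.85 mm³
x̄ = 5530319.28 / 37957.92 = 145.70 mm
ȳ = 2604212.85 / 37957.92 = 68.61 mm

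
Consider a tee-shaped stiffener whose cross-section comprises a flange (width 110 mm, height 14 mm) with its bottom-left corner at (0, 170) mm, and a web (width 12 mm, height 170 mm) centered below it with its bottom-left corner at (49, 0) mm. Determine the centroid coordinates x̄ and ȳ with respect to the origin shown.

x̄ = 55.00 mm, ȳ = 124.58 mm

Part | A | x̄ᵢ | ȳᵢ | A·x̄ᵢ | A·ȳᵢ
web | 2040.00 | 55.00 | 85.00 | 112200.00 | 173400.00
flange | 1540.00 | 55.00 | 177.00 | 84700.00 | 272580.00
Σ | 3580.00 |  |  | 196900.00 | 445980.00
x̄ = 196900.00 / 3580.00 = 55.00 mm
ȳ = 445980.00 / 3580.00 = 124.58 mm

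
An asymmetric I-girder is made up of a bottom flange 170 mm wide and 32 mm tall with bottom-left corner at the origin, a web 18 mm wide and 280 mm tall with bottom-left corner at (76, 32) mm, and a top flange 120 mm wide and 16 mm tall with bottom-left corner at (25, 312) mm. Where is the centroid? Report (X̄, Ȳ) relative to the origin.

X̄ = 85.00 mm, Ȳ = 126.48 mm

Part | A | x̄ᵢ | ȳᵢ | A·x̄ᵢ | A·ȳᵢ
bottom flange | 5440.00 | 85.00 | 16.00 | 462400.00 | 87040.00
web | 5040.00 | 85.00 | 172.00 | 428400.00 | 866880.00
top flange | 1920.00 | 85.00 | 320.00 | 163200.00 | 614400.00
Σ | 12400.00 |  |  | 1054000.00 | 1568320.00
X̄ = 1054000.00 / 12400.00 = 85.00 mm
Ȳ = 1568320.00 / 12400.00 = 126.48 mm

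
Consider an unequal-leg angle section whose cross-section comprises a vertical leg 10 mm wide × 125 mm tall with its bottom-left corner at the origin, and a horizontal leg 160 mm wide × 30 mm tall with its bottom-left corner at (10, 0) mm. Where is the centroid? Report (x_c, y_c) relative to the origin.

vertical leg: A = 10 × 125 = 1250.00, centroid at (5.00, 62.50).
horizontal leg: A = 160 × 30 = 4800.00, centroid at (90.00, 15.00).
ΣA = 6050.00 mm², ΣAx_c = 438250.00 mm³, ΣAy_c = 150125.00 mm³.
x_c = 438250.00/6050.00 = 72.44 mm; y_c = 150125.00/6050.00 = 24.81 mm.

x_c = 72.44 mm, y_c = 24.81 mm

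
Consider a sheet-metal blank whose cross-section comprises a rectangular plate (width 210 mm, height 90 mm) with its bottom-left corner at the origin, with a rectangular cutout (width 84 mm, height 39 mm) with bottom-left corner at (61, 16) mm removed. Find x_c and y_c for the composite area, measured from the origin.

plate: A = 210 × 90 = 18900.00, centroid at (105.00, 45.00).
hole: A = −(84 × 39) = -3276.00, centroid at (103.00, 35.50).
ΣA = 15624.00 mm²
ΣAx_c = (18900.00)(105.00) + (-3276.00)(103.00) = 1647072.00 mm³
ΣAy_c = (18900.00)(45.00) + (-3276.00)(35.50) = 734202.00 mm³
x_c = 1647072.00 / 15624.00 = 105.42 mm
y_c = 734202.00 / 15624.00 = 46.99 mm

x_c = 105.42 mm, y_c = 46.99 mm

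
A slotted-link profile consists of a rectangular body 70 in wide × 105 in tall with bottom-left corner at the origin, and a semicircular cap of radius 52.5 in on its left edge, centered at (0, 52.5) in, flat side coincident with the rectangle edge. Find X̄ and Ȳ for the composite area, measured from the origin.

Part | A | x̄ᵢ | ȳᵢ | A·x̄ᵢ | A·ȳᵢ
rectangular body | 7350.00 | 35.00 | 52.50 | 257250.00 | 385875.00
semicircular end | 4329.51 | -22.28 | 52.50 | -96468.75 | 227299.14
Σ | 11679.51 |  |  | 160781.25 | 613174.14
X̄ = 160781.25 / 11679.51 = 13.77 in
Ȳ = 613174.14 / 11679.51 = 52.50 in

X̄ = 13.77 in, Ȳ = 52.50 in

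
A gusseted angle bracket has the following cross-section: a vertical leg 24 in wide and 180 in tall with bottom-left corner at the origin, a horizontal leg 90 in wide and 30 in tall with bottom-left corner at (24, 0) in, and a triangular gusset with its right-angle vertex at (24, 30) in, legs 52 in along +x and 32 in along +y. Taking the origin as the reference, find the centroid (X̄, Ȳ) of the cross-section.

Part | A | x̄ᵢ | ȳᵢ | A·x̄ᵢ | A·ȳᵢ
vertical leg | 4320.00 | 12.00 | 90.00 | 51840.00 | 388800.00
horizontal leg | 2700.00 | 69.00 | 15.00 | 186300.00 | 40500.00
gusset | 832.00 | 41.33 | 40.67 | 34389.33 | 33834.67
Σ | 7852.00 |  |  | 272529.33 | 463134.67
X̄ = 272529.33 / 7852.00 = 34.71 in
Ȳ = 463134.67 / 7852.00 = 58.98 in

X̄ = 34.71 in, Ȳ = 58.98 in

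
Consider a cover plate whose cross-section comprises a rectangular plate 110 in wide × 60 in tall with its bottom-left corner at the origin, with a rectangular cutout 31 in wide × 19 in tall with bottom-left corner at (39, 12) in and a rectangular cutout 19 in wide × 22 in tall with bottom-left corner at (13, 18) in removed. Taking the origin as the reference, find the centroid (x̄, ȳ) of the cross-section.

x̄ = 57.48 in, ȳ = 30.97 in

plate: A = 110 × 60 = 6600.00, centroid at (55.00, 30.00).
hole 1: A = −(31 × 19) = -589.00, centroid at (54.50, 21.50).
hole 2: A = −(19 × 22) = -418.00, centroid at (22.50, 29.00).
ΣA = 5593.00 in², ΣAx̄ = 321494.50 in³, ΣAȳ = 173214.50 in³.
x̄ = 321494.50/5593.00 = 57.48 in; ȳ = 173214.50/5593.00 = 30.97 in.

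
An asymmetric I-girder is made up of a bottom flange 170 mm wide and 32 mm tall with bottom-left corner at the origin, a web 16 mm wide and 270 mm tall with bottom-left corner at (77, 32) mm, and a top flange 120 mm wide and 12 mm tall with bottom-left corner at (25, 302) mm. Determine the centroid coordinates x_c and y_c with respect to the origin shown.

bottom flange: A = 170 × 32 = 5440.00, centroid at (85.00, 16.00).
web: A = 16 × 270 = 4320.00, centroid at (85.00, 167.00).
top flange: A = 120 × 12 = 1440.00, centroid at (85.00, 308.00).
ΣA = 11200.00 mm²
ΣAx_c = (5440.00)(85.00) + (4320.00)(85.00) + (1440.00)(85.00) = 952000.00 mm³
ΣAy_c = (5440.00)(16.00) + (4320.00)(167.00) + (1440.00)(308.00) = 1252000.00 mm³
x_c = 952000.00 / 11200.00 = 85.00 mm
y_c = 1252000.00 / 11200.00 = 111.79 mm

x_c = 85.00 mm, y_c = 111.79 mm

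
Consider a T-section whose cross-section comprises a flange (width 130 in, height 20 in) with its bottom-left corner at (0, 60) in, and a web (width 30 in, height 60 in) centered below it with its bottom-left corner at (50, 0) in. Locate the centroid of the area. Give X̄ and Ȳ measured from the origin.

X̄ = 65.00 in, Ȳ = 53.64 in

web: A = 30 × 60 = 1800.00, centroid at (65.00, 30.00).
flange: A = 130 × 20 = 2600.00, centroid at (65.00, 70.00).
ΣA = 4400.00 in²
ΣAX̄ = (1800.00)(65.00) + (2600.00)(65.00) = 286000.00 in³
ΣAȲ = (1800.00)(30.00) + (2600.00)(70.00) = 236000.00 in³
X̄ = 286000.00 / 4400.00 = 65.00 in
Ȳ = 236000.00 / 4400.00 = 53.64 in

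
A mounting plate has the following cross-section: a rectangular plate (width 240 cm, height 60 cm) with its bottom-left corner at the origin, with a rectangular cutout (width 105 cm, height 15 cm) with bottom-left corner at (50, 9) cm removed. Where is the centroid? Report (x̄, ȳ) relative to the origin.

x̄ = 122.15 cm, ȳ = 31.66 cm

Part | A | x̄ᵢ | ȳᵢ | A·x̄ᵢ | A·ȳᵢ
plate | 14400.00 | 120.00 | 30.00 | 1728000.00 | 432000.00
hole | -1575.00 | 102.50 | 16.50 | -161437.50 | -25987.50
Σ | 12825.00 |  |  | 1566562.50 | 406012.50
x̄ = 1566562.50 / 12825.00 = 122.15 cm
ȳ = 406012.50 / 12825.00 = 31.66 cm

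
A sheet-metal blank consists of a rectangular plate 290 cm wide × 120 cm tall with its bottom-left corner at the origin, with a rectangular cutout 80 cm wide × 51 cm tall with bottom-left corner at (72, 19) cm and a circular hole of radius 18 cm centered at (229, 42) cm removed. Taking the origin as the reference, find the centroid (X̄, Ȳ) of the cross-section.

X̄ = 146.65 cm, Ȳ = 62.75 cm

plate: A = 290 × 120 = 34800.00, centroid at (145.00, 60.00).
hole 1: A = −(80 × 51) = -4080.00, centroid at (112.00, 44.50).
hole 2: A = −π·18² = -1017.88, centroid at (229.00, 42.00).
ΣA = 29702.12 cm²
ΣAX̄ = (34800.00)(145.00) + (-4080.00)(112.00) + (-1017.88)(229.00) = 4355946.39 cm³
ΣAȲ = (34800.00)(60.00) + (-4080.00)(44.50) + (-1017.88)(42.00) = 1863689.21 cm³
X̄ = 4355946.39 / 29702.12 = 146.65 cm
Ȳ = 1863689.21 / 29702.12 = 62.75 cm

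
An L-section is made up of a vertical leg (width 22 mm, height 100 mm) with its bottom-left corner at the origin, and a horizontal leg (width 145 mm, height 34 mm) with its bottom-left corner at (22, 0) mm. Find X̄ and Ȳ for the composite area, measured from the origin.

vertical leg: A = 22 × 100 = 2200.00, centroid at (11.00, 50.00).
horizontal leg: A = 145 × 34 = 4930.00, centroid at (94.50, 17.00).
ΣA = 7130.00 mm²
ΣAX̄ = (2200.00)(11.00) + (4930.00)(94.50) = 490085.00 mm³
ΣAȲ = (2200.00)(50.00) + (4930.00)(17.00) = 193810.00 mm³
X̄ = 490085.00 / 7130.00 = 68.74 mm
Ȳ = 193810.00 / 7130.00 = 27.18 mm

X̄ = 68.74 mm, Ȳ = 27.18 mm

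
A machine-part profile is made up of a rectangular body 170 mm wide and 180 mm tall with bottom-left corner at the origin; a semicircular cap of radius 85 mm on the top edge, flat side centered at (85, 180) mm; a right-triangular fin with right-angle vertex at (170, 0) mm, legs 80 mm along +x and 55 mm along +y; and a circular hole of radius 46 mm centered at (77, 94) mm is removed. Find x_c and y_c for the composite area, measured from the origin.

x_c = 92.97 mm, y_c = 123.24 mm

Part | A | x̄ᵢ | ȳᵢ | A·x̄ᵢ | A·ȳᵢ
rectangular body | 30600.00 | 85.00 | 90.00 | 2601000.00 | 2754000.00
semicircular top | 11349.00 | 85.00 | 216.08 | 964665.29 | 2452237.29
triangular fin | 2200.00 | 196.67 | 18.33 | 432666.67 | 40333.33
hole | -6647.61 | 77.00 | 94.00 | -511865.97 | -624875.35
Σ | 37501.39 |  |  | 3486465.99 | 4621695.28
x_c = 3486465.99 / 37501.39 = 92.97 mm
y_c = 4621695.28 / 37501.39 = 123.24 mm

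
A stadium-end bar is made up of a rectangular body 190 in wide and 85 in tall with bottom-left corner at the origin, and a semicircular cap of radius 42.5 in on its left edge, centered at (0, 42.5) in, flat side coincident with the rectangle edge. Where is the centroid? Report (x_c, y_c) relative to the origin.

rectangular body: A = 190 × 85 = 16150.00, centroid at (95.00, 42.50).
semicircular end: A = ½π·42.5² = 2837.25, centroid at (-18.04, 42.50).
ΣA = 18987.25 in²
ΣAx_c = (16150.00)(95.00) + (2837.25)(-18.04) = 1483072.92 in³
ΣAy_c = (16150.00)(42.50) + (2837.25)(42.50) = 806958.16 in³
x_c = 1483072.92 / 18987.25 = 78.11 in
y_c = 806958.16 / 18987.25 = 42.50 in

x_c = 78.11 in, y_c = 42.50 in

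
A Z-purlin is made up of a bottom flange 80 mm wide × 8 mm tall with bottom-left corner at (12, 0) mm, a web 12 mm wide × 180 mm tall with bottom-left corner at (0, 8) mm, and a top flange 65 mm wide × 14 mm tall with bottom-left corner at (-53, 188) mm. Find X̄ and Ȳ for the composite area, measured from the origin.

X̄ = 7.44 mm, Ȳ = 105.58 mm

bottom flange: A = 80 × 8 = 640.00, centroid at (52.00, 4.00).
web: A = 12 × 180 = 2160.00, centroid at (6.00, 98.00).
top flange: A = 65 × 14 = 910.00, centroid at (-20.50, 195.00).
ΣA = 3710.00 mm²
ΣAX̄ = (640.00)(52.00) + (2160.00)(6.00) + (910.00)(-20.50) = 27585.00 mm³
ΣAȲ = (640.00)(4.00) + (2160.00)(98.00) + (910.00)(195.00) = 391690.00 mm³
X̄ = 27585.00 / 3710.00 = 7.44 mm
Ȳ = 391690.00 / 3710.00 = 105.58 mm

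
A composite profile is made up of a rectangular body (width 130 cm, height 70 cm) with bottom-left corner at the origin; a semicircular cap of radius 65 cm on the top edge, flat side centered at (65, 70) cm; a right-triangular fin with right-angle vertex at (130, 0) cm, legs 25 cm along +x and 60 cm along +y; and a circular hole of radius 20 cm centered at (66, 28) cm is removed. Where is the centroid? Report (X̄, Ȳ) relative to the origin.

Part | A | x̄ᵢ | ȳᵢ | A·x̄ᵢ | A·ȳᵢ
rectangular body | 9100.00 | 65.00 | 35.00 | 591500.00 | 318500.00
semicircular top | 6636.61 | 65.00 | 97.59 | 431379.94 | 647646.35
triangular fin | 750.00 | 138.33 | 20.00 | 103750.00 | 15000.00
hole | -1256.64 | 66.00 | 28.00 | -82938.05 | -35185.84
Σ | 15229.98 |  |  | 1043691.90 | 945960.51
X̄ = 1043691.90 / 15229.98 = 68.53 cm
Ȳ = 945960.51 / 15229.98 = 62.11 cm

X̄ = 68.53 cm, Ȳ = 62.11 cm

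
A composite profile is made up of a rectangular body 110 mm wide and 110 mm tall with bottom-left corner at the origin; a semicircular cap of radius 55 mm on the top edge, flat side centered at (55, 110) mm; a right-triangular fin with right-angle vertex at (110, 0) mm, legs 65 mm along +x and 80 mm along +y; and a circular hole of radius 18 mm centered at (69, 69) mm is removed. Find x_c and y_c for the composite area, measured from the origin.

Part | A | x̄ᵢ | ȳᵢ | A·x̄ᵢ | A·ȳᵢ
rectangular body | 12100.00 | 55.00 | 55.00 | 665500.00 | 665500.00
semicircular top | 4751.66 | 55.00 | 133.34 | 261341.24 | 633599.14
triangular fin | 2600.00 | 131.67 | 26.67 | 342333.33 | 69333.33
hole | -1017.88 | 69.00 | 69.00 | -70233.45 | -70233.45
Σ | 18433.78 |  |  | 1198941.13 | 1298199.03
x_c = 1198941.13 / 18433.78 = 65.04 mm
y_c = 1298199.03 / 18433.78 = 70.42 mm

x_c = 65.04 mm, y_c = 70.42 mm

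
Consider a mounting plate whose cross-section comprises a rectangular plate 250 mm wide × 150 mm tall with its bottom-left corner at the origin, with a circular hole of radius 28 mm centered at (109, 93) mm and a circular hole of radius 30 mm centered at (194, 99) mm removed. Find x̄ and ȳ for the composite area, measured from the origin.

plate: A = 250 × 150 = 37500.00, centroid at (125.00, 75.00).
hole 1: A = −π·28² = -2463.01, centroid at (109.00, 93.00).
hole 2: A = −π·30² = -2827.43, centroid at (194.00, 99.00).
ΣA = 32209.56 mm²
ΣAx̄ = (37500.00)(125.00) + (-2463.01)(109.00) + (-2827.43)(194.00) = 3870509.98 mm³
ΣAȳ = (37500.00)(75.00) + (-2463.01)(93.00) + (-2827.43)(99.00) = 2303524.29 mm³
x̄ = 3870509.98 / 32209.56 = 120.17 mm
ȳ = 2303524.29 / 32209.56 = 71.52 mm

x̄ = 120.17 mm, ȳ = 71.52 mm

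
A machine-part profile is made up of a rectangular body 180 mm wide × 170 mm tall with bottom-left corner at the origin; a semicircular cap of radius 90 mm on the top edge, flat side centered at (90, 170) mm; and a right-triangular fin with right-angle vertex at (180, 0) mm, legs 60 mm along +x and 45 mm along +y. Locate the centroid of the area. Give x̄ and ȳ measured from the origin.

rectangular body: A = 180 × 170 = 30600.00, centroid at (90.00, 85.00).
semicircular top: A = ½π·90² = 12723.45, centroid at (90.00, 208.20).
triangular fin: A = ½·60·45 = 1350.00, centroid at (200.00, 15.00).
ΣA = 44673.45 mm², ΣAx̄ = 4169110.52 mm³, ΣAȳ = 5270236.54 mm³.
x̄ = 4169110.52/44673.45 = 93.32 mm; ȳ = 5270236.54/44673.45 = 117.97 mm.

x̄ = 93.32 mm, ȳ = 117.97 mm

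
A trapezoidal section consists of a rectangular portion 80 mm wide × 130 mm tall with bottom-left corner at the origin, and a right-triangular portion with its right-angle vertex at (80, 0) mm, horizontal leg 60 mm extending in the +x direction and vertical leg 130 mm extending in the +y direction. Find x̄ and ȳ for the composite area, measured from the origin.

x̄ = 56.36 mm, ȳ = 59.09 mm

rectangular portion: A = 80 × 130 = 10400.00, centroid at (40.00, 65.00).
triangular portion: A = ½·60·130 = 3900.00, centroid at (100.00, 43.33).
ΣA = 14300.00 mm², ΣAx̄ = 806000.00 mm³, ΣAȳ = 845000.00 mm³.
x̄ = 806000.00/14300.00 = 56.36 mm; ȳ = 845000.00/14300.00 = 59.09 mm.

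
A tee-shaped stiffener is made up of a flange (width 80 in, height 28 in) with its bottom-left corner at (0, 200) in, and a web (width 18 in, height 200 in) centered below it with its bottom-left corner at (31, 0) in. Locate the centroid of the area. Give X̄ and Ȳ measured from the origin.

Part | A | x̄ᵢ | ȳᵢ | A·x̄ᵢ | A·ȳᵢ
web | 3600.00 | 40.00 | 100.00 | 144000.00 | 360000.00
flange | 2240.00 | 40.00 | 214.00 | 89600.00 | 479360.00
Σ | 5840.00 |  |  | 233600.00 | 839360.00
X̄ = 233600.00 / 5840.00 = 40.00 in
Ȳ = 839360.00 / 5840.00 = 143.73 in

X̄ = 40.00 in, Ȳ = 143.73 in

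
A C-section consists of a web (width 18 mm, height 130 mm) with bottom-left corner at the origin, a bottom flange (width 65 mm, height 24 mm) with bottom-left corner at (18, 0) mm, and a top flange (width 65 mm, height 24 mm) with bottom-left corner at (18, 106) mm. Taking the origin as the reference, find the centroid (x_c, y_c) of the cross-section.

x_c = 32.71 mm, y_c = 65.00 mm

web: A = 18 × 130 = 2340.00, centroid at (9.00, 65.00).
bottom flange: A = 65 × 24 = 1560.00, centroid at (50.50, 12.00).
top flange: A = 65 × 24 = 1560.00, centroid at (50.50, 118.00).
ΣA = 5460.00 mm², ΣAx_c = 178620.00 mm³, ΣAy_c = 354900.00 mm³.
x_c = 178620.00/5460.00 = 32.71 mm; y_c = 354900.00/5460.00 = 65.00 mm.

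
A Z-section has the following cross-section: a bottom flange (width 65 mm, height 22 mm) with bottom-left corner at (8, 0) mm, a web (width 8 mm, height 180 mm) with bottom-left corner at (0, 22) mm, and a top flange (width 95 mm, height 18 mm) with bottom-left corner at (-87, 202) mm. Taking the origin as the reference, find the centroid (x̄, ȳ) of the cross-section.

Part | A | x̄ᵢ | ȳᵢ | A·x̄ᵢ | A·ȳᵢ
bottom flange | 1430.00 | 40.50 | 11.00 | 57915.00 | 15730.00
web | 1440.00 | 4.00 | 112.00 | 5760.00 | 161280.00
top flange | 1710.00 | -39.50 | 211.00 | -67545.00 | 360810.00
Σ | 4580.00 |  |  | -3870.00 | 537820.00
x̄ = -3870.00 / 4580.00 = -0.84 mm
ȳ = 537820.00 / 4580.00 = 117.43 mm

x̄ = -0.84 mm, ȳ = 117.43 mm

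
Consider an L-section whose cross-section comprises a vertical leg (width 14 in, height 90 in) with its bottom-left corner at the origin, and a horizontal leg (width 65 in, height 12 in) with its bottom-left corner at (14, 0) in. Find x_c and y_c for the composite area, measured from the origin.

x_c = 22.10 in, y_c = 30.09 in

vertical leg: A = 14 × 90 = 1260.00, centroid at (7.00, 45.00).
horizontal leg: A = 65 × 12 = 780.00, centroid at (46.50, 6.00).
ΣA = 2040.00 in², ΣAx_c = 45090.00 in³, ΣAy_c = 61380.00 in³.
x_c = 45090.00/2040.00 = 22.10 in; y_c = 61380.00/2040.00 = 30.09 in.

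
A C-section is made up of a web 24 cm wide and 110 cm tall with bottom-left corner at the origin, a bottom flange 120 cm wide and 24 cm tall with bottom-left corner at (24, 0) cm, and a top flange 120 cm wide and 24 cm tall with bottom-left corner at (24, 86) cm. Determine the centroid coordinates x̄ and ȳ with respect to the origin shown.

Part | A | x̄ᵢ | ȳᵢ | A·x̄ᵢ | A·ȳᵢ
web | 2640.00 | 12.00 | 55.00 | 31680.00 | 145200.00
bottom flange | 2880.00 | 84.00 | 12.00 | 241920.00 | 34560.00
top flange | 2880.00 | 84.00 | 98.00 | 241920.00 | 282240.00
Σ | 8400.00 |  |  | 515520.00 | 462000.00
x̄ = 515520.00 / 8400.00 = 61.37 cm
ȳ = 462000.00 / 8400.00 = 55.00 cm

x̄ = 61.37 cm, ȳ = 55.00 cm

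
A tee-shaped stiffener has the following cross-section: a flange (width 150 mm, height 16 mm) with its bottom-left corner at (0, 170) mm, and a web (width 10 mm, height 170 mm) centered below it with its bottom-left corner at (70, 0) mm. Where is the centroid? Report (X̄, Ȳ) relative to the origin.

X̄ = 75.00 mm, Ȳ = 139.44 mm

Part | A | x̄ᵢ | ȳᵢ | A·x̄ᵢ | A·ȳᵢ
web | 1700.00 | 75.00 | 85.00 | 127500.00 | 144500.00
flange | 2400.00 | 75.00 | 178.00 | 180000.00 | 427200.00
Σ | 4100.00 |  |  | 307500.00 | 571700.00
X̄ = 307500.00 / 4100.00 = 75.00 mm
Ȳ = 571700.00 / 4100.00 = 139.44 mm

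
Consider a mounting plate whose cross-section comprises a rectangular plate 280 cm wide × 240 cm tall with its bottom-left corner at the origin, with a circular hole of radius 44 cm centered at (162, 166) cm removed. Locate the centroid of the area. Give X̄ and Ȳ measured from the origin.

Part | A | x̄ᵢ | ȳᵢ | A·x̄ᵢ | A·ȳᵢ
plate | 67200.00 | 140.00 | 120.00 | 9408000.00 | 8064000.00
hole | -6082.12 | 162.00 | 166.00 | -985303.99 | -1009632.48
Σ | 61117.88 |  |  | 8422696.01 | 7054367.52
X̄ = 8422696.01 / 61117.88 = 137.81 cm
Ȳ = 7054367.52 / 61117.88 = 115.42 cm

X̄ = 137.81 cm, Ȳ = 115.42 cm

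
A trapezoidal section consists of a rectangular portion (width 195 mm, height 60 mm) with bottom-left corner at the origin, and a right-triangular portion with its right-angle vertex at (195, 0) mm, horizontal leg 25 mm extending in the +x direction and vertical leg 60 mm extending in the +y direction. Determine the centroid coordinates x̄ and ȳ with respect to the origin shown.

rectangular portion: A = 195 × 60 = 11700.00, centroid at (97.50, 30.00).
triangular portion: A = ½·25·60 = 750.00, centroid at (203.33, 20.00).
ΣA = 12450.00 mm²
ΣAx̄ = (11700.00)(97.50) + (750.00)(203.33) = 1293250.00 mm³
ΣAȳ = (11700.00)(30.00) + (750.00)(20.00) = 366000.00 mm³
x̄ = 1293250.00 / 12450.00 = 103.88 mm
ȳ = 366000.00 / 12450.00 = 29.40 mm

x̄ = 103.88 mm, ȳ = 29.40 mm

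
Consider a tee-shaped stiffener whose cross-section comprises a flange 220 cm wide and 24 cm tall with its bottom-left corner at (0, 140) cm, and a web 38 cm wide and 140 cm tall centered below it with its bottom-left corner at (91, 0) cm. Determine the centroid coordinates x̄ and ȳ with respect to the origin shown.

Part | A | x̄ᵢ | ȳᵢ | A·x̄ᵢ | A·ȳᵢ
web | 5320.00 | 110.00 | 70.00 | 585200.00 | 372400.00
flange | 5280.00 | 110.00 | 152.00 | 580800.00 | 802560.00
Σ | 10600.00 |  |  | 1166000.00 | 1174960.00
x̄ = 1166000.00 / 10600.00 = 110.00 cm
ȳ = 1174960.00 / 10600.00 = 110.85 cm

x̄ = 110.00 cm, ȳ = 110.85 cm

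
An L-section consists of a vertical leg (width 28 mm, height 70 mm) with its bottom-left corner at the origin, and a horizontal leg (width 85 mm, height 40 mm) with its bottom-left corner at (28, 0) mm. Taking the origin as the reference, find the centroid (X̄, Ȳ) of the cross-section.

X̄ = 49.84 mm, Ȳ = 25.49 mm

vertical leg: A = 28 × 70 = 1960.00, centroid at (14.00, 35.00).
horizontal leg: A = 85 × 40 = 3400.00, centroid at (70.50, 20.00).
ΣA = 5360.00 mm²
ΣAX̄ = (1960.00)(14.00) + (3400.00)(70.50) = 267140.00 mm³
ΣAȲ = (1960.00)(35.00) + (3400.00)(20.00) = 136600.00 mm³
X̄ = 267140.00 / 5360.00 = 49.84 mm
Ȳ = 136600.00 / 5360.00 = 25.49 mm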